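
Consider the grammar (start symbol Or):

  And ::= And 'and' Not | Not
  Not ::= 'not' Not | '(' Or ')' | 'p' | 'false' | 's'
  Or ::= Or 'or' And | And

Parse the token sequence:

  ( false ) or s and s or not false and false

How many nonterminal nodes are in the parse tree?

17

[Or [Or [Or [And [Not ( [Or [And [Not false]]] )]]] or [And [And [Not s]] and [Not s]]] or [And [And [Not not [Not false]]] and [Not false]]]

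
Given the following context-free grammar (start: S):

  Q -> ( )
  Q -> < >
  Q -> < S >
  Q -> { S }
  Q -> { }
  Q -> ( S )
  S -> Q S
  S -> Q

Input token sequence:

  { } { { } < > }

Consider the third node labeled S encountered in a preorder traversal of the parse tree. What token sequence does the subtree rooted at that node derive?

{ } < >

[S [Q { }] [S [Q { [S [Q { }] [S [Q < >]]] }]]]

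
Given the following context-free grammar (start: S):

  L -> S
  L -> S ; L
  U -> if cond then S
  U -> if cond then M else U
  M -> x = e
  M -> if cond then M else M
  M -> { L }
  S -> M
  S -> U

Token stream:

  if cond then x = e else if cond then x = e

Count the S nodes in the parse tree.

2

[S [U if cond then [M x = e] else [U if cond then [S [M x = e]]]]]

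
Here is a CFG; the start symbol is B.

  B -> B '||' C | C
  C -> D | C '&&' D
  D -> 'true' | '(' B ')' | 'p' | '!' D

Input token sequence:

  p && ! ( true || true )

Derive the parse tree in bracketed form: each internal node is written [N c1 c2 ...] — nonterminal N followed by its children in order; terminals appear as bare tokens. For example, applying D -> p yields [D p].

[B [C [C [D p]] && [D ! [D ( [B [B [C [D true]]] || [C [D true]]] )]]]]

B
C
C && D
D && D
p && D
p && ! D
p && ! ( B )
p && ! ( B || C )
p && ! ( C || C )
p && ! ( D || C )
p && ! ( true || C )
p && ! ( true || D )
p && ! ( true || true )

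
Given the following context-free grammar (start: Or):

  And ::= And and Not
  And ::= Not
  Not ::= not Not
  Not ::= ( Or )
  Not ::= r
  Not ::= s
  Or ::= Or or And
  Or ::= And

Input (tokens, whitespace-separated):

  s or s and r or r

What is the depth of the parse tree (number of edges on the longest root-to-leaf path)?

[Or [Or [Or [And [Not s]]] or [And [And [Not s]] and [Not r]]] or [And [Not r]]]

5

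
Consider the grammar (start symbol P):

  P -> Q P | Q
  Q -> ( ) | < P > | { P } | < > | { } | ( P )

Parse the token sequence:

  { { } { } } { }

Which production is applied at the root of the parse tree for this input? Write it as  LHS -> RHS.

P -> Q P

[P [Q { [P [Q { }] [P [Q { }]]] }] [P [Q { }]]]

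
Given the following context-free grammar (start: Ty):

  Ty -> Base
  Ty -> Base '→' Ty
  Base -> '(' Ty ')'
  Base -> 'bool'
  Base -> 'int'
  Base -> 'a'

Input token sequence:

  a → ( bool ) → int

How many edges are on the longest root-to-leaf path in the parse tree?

5

[Ty [Base a] → [Ty [Base ( [Ty [Base bool]] )] → [Ty [Base int]]]]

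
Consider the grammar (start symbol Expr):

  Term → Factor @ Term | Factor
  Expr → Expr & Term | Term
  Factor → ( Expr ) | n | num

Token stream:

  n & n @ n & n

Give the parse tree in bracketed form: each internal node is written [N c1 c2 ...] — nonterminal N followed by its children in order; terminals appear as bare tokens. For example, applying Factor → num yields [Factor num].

Expr
Expr & Term
Expr & Term & Term
Term & Term & Term
Factor & Term & Term
n & Term & Term
n & Factor @ Term & Term
n & n @ Term & Term
n & n @ Factor & Term
n & n @ n & Term
n & n @ n & Factor
n & n @ n & n

[Expr [Expr [Expr [Term [Factor n]]] & [Term [Factor n] @ [Term [Factor n]]]] & [Term [Factor n]]]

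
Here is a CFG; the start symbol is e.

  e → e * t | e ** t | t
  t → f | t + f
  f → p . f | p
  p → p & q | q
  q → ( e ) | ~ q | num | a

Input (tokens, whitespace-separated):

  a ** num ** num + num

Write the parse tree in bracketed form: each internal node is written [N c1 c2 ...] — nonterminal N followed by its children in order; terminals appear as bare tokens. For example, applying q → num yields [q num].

[e [e [e [t [f [p [q a]]]]] ** [t [f [p [q num]]]]] ** [t [t [f [p [q num]]]] + [f [p [q num]]]]]

e
e ** t
e ** t ** t
t ** t ** t
f ** t ** t
p ** t ** t
q ** t ** t
a ** t ** t
a ** f ** t
a ** p ** t
a ** q ** t
a ** num ** t
a ** num ** t + f
a ** num ** f + f
a ** num ** p + f
a ** num ** q + f
a ** num ** num + f
a ** num ** num + p
a ** num ** num + q
a ** num ** num + num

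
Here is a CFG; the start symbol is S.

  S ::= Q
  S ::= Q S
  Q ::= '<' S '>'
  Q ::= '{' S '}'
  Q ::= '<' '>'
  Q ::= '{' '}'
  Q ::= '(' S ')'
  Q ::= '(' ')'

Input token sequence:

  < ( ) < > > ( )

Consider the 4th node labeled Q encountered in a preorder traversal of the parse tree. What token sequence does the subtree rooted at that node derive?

[S [Q < [S [Q ( )] [S [Q < >]]] >] [S [Q ( )]]]

( )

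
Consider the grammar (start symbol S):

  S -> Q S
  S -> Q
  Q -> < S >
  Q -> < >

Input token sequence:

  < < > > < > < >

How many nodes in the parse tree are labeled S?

[S [Q < [S [Q < >]] >] [S [Q < >] [S [Q < >]]]]

4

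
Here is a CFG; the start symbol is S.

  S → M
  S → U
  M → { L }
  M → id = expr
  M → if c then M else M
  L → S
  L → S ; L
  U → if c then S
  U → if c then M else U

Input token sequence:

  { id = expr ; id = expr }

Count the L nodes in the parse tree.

[S [M { [L [S [M id = expr]] ; [L [S [M id = expr]]]] }]]

2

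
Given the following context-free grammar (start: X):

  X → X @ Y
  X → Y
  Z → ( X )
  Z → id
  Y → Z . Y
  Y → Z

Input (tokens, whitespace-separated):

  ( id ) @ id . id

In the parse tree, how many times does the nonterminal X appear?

[X [X [Y [Z ( [X [Y [Z id]]] )]]] @ [Y [Z id] . [Y [Z id]]]]

3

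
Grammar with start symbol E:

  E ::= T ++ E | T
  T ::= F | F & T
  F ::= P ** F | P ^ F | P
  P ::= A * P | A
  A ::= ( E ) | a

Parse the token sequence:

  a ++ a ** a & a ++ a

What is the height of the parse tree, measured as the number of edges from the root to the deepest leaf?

[E [T [F [P [A a]]]] ++ [E [T [F [P [A a]] ** [F [P [A a]]]] & [T [F [P [A a]]]]] ++ [E [T [F [P [A a]]]]]]]

7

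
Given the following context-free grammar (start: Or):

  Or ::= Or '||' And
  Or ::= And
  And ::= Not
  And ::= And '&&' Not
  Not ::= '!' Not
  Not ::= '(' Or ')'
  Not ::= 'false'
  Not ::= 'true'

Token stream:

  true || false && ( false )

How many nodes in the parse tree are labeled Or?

[Or [Or [And [Not true]]] || [And [And [Not false]] && [Not ( [Or [And [Not false]]] )]]]

3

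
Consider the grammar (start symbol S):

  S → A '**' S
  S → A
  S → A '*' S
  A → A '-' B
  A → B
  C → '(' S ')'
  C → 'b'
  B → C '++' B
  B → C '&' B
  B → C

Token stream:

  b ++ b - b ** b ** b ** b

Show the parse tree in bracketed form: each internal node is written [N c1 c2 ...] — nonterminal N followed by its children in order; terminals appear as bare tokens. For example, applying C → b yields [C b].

[S [A [A [B [C b] ++ [B [C b]]]] - [B [C b]]] ** [S [A [B [C b]]] ** [S [A [B [C b]]] ** [S [A [B [C b]]]]]]]

S
A ** S
A - B ** S
B - B ** S
C ++ B - B ** S
b ++ B - B ** S
b ++ C - B ** S
b ++ b - B ** S
b ++ b - C ** S
b ++ b - b ** S
b ++ b - b ** A ** S
b ++ b - b ** B ** S
b ++ b - b ** C ** S
b ++ b - b ** b ** S
b ++ b - b ** b ** A ** S
b ++ b - b ** b ** B ** S
b ++ b - b ** b ** C ** S
b ++ b - b ** b ** b ** S
b ++ b - b ** b ** b ** A
b ++ b - b ** b ** b ** B
b ++ b - b ** b ** b ** C
b ++ b - b ** b ** b ** b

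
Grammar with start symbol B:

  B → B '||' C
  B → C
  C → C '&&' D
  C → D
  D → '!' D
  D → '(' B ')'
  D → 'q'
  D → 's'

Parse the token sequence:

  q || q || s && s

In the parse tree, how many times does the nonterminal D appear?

[B [B [B [C [D q]]] || [C [D q]]] || [C [C [D s]] && [D s]]]

4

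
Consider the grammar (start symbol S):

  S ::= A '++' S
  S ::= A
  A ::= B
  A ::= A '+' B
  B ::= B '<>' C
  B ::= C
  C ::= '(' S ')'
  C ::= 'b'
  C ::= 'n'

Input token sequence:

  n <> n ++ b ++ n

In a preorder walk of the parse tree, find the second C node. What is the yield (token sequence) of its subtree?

[S [A [B [B [C n]] <> [C n]]] ++ [S [A [B [C b]]] ++ [S [A [B [C n]]]]]]

n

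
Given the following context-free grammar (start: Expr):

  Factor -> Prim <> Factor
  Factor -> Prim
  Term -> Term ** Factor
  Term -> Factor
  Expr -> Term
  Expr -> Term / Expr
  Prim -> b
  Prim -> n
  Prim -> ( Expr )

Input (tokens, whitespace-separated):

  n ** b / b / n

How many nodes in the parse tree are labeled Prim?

4

[Expr [Term [Term [Factor [Prim n]]] ** [Factor [Prim b]]] / [Expr [Term [Factor [Prim b]]] / [Expr [Term [Factor [Prim n]]]]]]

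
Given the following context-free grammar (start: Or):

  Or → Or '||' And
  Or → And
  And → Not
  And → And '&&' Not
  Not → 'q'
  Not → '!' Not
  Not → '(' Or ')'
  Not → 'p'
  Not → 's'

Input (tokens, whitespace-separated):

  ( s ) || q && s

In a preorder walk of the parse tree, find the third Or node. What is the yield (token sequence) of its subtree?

[Or [Or [And [Not ( [Or [And [Not s]]] )]]] || [And [And [Not q]] && [Not s]]]

s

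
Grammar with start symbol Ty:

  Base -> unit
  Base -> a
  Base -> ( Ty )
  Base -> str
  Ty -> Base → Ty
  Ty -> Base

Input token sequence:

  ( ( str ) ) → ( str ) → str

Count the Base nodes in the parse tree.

[Ty [Base ( [Ty [Base ( [Ty [Base str]] )]] )] → [Ty [Base ( [Ty [Base str]] )] → [Ty [Base str]]]]

6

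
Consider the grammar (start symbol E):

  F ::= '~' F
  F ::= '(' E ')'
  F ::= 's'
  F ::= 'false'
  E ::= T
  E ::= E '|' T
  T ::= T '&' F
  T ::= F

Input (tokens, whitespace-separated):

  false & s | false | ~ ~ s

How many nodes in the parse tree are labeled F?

6

[E [E [E [T [T [F false]] & [F s]]] | [T [F false]]] | [T [F ~ [F ~ [F s]]]]]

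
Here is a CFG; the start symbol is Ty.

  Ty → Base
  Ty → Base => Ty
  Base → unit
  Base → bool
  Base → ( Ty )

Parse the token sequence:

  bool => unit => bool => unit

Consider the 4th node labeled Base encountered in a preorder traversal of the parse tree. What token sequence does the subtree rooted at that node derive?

[Ty [Base bool] => [Ty [Base unit] => [Ty [Base bool] => [Ty [Base unit]]]]]

unit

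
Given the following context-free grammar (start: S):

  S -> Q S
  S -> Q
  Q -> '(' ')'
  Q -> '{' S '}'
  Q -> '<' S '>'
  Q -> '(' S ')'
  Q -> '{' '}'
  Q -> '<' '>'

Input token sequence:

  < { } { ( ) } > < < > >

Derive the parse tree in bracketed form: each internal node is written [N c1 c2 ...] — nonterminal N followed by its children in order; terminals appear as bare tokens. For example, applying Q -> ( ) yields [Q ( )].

S
Q S
< S > S
< Q S > S
< { } S > S
< { } Q > S
< { } { S } > S
< { } { Q } > S
< { } { ( ) } > S
< { } { ( ) } > Q
< { } { ( ) } > < S >
< { } { ( ) } > < Q >
< { } { ( ) } > < < > >

[S [Q < [S [Q { }] [S [Q { [S [Q ( )]] }]]] >] [S [Q < [S [Q < >]] >]]]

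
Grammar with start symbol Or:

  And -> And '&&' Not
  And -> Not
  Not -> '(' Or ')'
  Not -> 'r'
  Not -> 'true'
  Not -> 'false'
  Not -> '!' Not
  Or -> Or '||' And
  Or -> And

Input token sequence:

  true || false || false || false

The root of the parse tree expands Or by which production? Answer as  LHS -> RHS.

Or -> Or '||' And

[Or [Or [Or [Or [And [Not true]]] || [And [Not false]]] || [And [Not false]]] || [And [Not false]]]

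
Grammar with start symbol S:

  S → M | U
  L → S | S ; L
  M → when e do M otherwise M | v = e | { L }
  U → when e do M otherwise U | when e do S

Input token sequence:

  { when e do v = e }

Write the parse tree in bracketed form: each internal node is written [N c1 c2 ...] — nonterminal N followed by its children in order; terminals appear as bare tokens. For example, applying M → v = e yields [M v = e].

S
M
{ L }
{ S }
{ U }
{ when e do S }
{ when e do M }
{ when e do v = e }

[S [M { [L [S [U when e do [S [M v = e]]]]] }]]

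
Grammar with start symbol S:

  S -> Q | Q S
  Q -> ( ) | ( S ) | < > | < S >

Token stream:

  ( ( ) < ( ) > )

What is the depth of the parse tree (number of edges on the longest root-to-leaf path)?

7

[S [Q ( [S [Q ( )] [S [Q < [S [Q ( )]] >]]] )]]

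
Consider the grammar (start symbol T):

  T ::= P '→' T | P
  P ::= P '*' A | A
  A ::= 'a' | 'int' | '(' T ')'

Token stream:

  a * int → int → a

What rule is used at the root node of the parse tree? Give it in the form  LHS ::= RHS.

T ::= P '→' T

[T [P [P [A a]] * [A int]] → [T [P [A int]] → [T [P [A a]]]]]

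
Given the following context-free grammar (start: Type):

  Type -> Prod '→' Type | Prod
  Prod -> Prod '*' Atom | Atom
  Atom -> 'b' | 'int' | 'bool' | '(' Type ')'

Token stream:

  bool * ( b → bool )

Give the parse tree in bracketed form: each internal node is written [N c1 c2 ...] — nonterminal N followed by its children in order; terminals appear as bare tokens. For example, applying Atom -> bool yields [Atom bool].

Type
Prod
Prod * Atom
Atom * Atom
bool * Atom
bool * ( Type )
bool * ( Prod → Type )
bool * ( Atom → Type )
bool * ( b → Type )
bool * ( b → Prod )
bool * ( b → Atom )
bool * ( b → bool )

[Type [Prod [Prod [Atom bool]] * [Atom ( [Type [Prod [Atom b]] → [Type [Prod [Atom bool]]]] )]]]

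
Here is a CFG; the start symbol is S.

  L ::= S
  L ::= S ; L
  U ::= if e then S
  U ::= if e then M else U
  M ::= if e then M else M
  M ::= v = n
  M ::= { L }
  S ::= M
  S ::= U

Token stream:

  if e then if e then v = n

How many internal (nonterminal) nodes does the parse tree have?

6

[S [U if e then [S [U if e then [S [M v = n]]]]]]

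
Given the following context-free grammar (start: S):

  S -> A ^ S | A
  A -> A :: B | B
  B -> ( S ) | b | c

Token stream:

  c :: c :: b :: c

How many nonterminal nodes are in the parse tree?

9

[S [A [A [A [A [B c]] :: [B c]] :: [B b]] :: [B c]]]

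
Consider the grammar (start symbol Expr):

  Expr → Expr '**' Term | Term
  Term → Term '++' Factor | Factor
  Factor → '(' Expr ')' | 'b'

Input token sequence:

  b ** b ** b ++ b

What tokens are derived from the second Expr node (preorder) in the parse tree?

b ** b

[Expr [Expr [Expr [Term [Factor b]]] ** [Term [Factor b]]] ** [Term [Term [Factor b]] ++ [Factor b]]]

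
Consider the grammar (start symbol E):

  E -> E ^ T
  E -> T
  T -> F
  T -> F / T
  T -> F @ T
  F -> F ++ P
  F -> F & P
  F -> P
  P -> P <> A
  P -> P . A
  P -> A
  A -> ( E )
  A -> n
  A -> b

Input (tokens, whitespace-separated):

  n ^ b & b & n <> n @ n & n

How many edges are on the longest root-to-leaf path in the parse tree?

7

[E [E [T [F [P [A n]]]]] ^ [T [F [F [F [P [A b]]] & [P [A b]]] & [P [P [A n]] <> [A n]]] @ [T [F [F [P [A n]]] & [P [A n]]]]]]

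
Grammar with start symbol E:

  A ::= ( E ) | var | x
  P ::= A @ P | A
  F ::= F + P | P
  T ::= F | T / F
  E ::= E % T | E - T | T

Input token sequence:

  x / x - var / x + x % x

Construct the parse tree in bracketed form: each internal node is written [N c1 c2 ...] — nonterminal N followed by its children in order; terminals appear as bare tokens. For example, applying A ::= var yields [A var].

[E [E [E [T [T [F [P [A x]]]] / [F [P [A x]]]]] - [T [T [F [P [A var]]]] / [F [F [P [A x]]] + [P [A x]]]]] % [T [F [P [A x]]]]]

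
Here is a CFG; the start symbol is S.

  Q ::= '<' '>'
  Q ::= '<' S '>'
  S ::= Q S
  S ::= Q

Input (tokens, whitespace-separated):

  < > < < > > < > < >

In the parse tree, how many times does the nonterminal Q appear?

5

[S [Q < >] [S [Q < [S [Q < >]] >] [S [Q < >] [S [Q < >]]]]]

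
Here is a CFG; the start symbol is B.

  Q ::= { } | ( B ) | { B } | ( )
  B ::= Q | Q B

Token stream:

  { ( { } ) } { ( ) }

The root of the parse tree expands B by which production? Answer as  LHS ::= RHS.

[B [Q { [B [Q ( [B [Q { }]] )]] }] [B [Q { [B [Q ( )]] }]]]

B ::= Q B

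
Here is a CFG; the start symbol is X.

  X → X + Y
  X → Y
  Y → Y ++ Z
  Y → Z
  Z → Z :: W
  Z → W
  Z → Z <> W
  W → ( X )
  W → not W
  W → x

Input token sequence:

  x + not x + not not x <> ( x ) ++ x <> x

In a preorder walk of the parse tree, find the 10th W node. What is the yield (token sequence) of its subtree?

[X [X [X [Y [Z [W x]]]] + [Y [Z [W not [W x]]]]] + [Y [Y [Z [Z [W not [W not [W x]]]] <> [W ( [X [Y [Z [W x]]]] )]]] ++ [Z [Z [W x]] <> [W x]]]]

x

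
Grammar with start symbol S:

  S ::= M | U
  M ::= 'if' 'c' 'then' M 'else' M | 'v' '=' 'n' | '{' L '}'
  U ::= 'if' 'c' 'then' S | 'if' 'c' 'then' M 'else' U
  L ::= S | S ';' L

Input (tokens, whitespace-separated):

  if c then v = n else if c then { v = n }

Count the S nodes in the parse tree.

3

[S [U if c then [M v = n] else [U if c then [S [M { [L [S [M v = n]]] }]]]]]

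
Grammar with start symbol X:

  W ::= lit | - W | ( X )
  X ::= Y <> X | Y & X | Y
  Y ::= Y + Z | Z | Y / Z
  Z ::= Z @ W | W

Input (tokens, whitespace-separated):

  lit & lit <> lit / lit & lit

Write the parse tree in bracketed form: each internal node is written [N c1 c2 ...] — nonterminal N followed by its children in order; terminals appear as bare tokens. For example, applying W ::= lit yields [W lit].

[X [Y [Z [W lit]]] & [X [Y [Z [W lit]]] <> [X [Y [Y [Z [W lit]]] / [Z [W lit]]] & [X [Y [Z [W lit]]]]]]]

X
Y & X
Z & X
W & X
lit & X
lit & Y <> X
lit & Z <> X
lit & W <> X
lit & lit <> X
lit & lit <> Y & X
lit & lit <> Y / Z & X
lit & lit <> Z / Z & X
lit & lit <> W / Z & X
lit & lit <> lit / Z & X
lit & lit <> lit / W & X
lit & lit <> lit / lit & X
lit & lit <> lit / lit & Y
lit & lit <> lit / lit & Z
lit & lit <> lit / lit & W
lit & lit <> lit / lit & lit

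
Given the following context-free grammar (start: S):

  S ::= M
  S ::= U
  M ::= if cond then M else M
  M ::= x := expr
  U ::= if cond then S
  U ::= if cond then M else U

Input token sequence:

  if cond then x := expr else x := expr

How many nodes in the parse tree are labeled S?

[S [M if cond then [M x := expr] else [M x := expr]]]

1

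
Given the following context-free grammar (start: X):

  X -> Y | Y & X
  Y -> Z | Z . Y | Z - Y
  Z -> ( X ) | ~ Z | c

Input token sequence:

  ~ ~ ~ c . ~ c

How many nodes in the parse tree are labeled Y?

[X [Y [Z ~ [Z ~ [Z ~ [Z c]]]] . [Y [Z ~ [Z c]]]]]

2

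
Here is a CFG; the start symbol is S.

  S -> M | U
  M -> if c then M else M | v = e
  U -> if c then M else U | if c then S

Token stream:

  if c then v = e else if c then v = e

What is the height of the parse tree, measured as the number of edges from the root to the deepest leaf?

[S [U if c then [M v = e] else [U if c then [S [M v = e]]]]]

5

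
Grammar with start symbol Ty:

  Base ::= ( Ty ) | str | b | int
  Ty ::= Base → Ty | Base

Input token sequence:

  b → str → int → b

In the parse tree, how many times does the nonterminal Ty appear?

[Ty [Base b] → [Ty [Base str] → [Ty [Base int] → [Ty [Base b]]]]]

4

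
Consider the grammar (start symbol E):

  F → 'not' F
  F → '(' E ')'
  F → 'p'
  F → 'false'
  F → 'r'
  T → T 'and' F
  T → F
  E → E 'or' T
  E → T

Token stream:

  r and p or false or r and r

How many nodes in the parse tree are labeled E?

3

[E [E [E [T [T [F r]] and [F p]]] or [T [F false]]] or [T [T [F r]] and [F r]]]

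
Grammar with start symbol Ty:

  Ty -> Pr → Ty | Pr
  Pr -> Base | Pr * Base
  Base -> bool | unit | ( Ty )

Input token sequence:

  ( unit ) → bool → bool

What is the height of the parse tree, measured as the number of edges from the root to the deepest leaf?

[Ty [Pr [Base ( [Ty [Pr [Base unit]]] )]] → [Ty [Pr [Base bool]] → [Ty [Pr [Base bool]]]]]

6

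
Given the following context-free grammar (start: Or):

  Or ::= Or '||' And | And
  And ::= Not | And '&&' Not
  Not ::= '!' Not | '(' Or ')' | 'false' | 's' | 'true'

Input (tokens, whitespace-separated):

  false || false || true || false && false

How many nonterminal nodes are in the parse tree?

14

[Or [Or [Or [Or [And [Not false]]] || [And [Not false]]] || [And [Not true]]] || [And [And [Not false]] && [Not false]]]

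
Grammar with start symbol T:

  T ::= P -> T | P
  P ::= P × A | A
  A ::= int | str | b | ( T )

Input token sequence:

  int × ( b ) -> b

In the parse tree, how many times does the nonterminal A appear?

[T [P [P [A int]] × [A ( [T [P [A b]]] )]] -> [T [P [A b]]]]

4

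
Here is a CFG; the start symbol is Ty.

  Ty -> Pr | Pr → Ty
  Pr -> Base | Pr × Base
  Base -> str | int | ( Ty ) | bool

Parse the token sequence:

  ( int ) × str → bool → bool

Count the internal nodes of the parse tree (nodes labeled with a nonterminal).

14

[Ty [Pr [Pr [Base ( [Ty [Pr [Base int]]] )]] × [Base str]] → [Ty [Pr [Base bool]] → [Ty [Pr [Base bool]]]]]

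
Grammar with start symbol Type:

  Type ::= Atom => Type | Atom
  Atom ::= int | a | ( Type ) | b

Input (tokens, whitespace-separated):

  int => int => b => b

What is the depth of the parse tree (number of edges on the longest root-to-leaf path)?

5

[Type [Atom int] => [Type [Atom int] => [Type [Atom b] => [Type [Atom b]]]]]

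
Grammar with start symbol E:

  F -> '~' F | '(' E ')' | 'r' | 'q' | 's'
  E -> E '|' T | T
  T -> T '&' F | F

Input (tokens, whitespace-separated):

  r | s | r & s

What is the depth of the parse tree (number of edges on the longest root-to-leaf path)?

[E [E [E [T [F r]]] | [T [F s]]] | [T [T [F r]] & [F s]]]

5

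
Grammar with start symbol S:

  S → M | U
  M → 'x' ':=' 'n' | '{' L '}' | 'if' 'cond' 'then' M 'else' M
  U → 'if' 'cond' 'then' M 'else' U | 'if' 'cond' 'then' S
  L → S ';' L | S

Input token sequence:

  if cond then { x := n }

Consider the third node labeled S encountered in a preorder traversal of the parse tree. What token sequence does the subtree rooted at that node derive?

[S [U if cond then [S [M { [L [S [M x := n]]] }]]]]

x := n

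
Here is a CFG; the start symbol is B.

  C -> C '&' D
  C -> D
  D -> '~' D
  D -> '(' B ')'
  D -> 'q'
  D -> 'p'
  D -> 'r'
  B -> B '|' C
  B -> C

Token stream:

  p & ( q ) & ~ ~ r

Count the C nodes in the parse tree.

4

[B [C [C [C [D p]] & [D ( [B [C [D q]]] )]] & [D ~ [D ~ [D r]]]]]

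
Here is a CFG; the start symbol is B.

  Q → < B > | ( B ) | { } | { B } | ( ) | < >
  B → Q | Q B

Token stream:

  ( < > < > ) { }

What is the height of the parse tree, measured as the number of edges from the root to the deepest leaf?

5

[B [Q ( [B [Q < >] [B [Q < >]]] )] [B [Q { }]]]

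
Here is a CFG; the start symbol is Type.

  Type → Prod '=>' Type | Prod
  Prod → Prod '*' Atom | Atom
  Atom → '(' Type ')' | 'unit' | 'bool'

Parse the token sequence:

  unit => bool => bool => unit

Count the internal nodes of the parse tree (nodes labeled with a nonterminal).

[Type [Prod [Atom unit]] => [Type [Prod [Atom bool]] => [Type [Prod [Atom bool]] => [Type [Prod [Atom unit]]]]]]

12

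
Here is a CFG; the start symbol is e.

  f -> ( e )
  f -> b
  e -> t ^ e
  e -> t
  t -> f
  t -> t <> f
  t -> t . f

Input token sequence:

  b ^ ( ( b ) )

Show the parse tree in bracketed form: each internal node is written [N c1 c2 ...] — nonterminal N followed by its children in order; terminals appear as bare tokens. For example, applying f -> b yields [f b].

[e [t [f b]] ^ [e [t [f ( [e [t [f ( [e [t [f b]]] )]]] )]]]]

e
t ^ e
f ^ e
b ^ e
b ^ t
b ^ f
b ^ ( e )
b ^ ( t )
b ^ ( f )
b ^ ( ( e ) )
b ^ ( ( t ) )
b ^ ( ( f ) )
b ^ ( ( b ) )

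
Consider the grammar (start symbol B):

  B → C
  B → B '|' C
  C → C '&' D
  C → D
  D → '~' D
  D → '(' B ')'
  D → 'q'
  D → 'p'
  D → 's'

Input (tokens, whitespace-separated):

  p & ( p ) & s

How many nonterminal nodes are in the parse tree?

[B [C [C [C [D p]] & [D ( [B [C [D p]]] )]] & [D s]]]

10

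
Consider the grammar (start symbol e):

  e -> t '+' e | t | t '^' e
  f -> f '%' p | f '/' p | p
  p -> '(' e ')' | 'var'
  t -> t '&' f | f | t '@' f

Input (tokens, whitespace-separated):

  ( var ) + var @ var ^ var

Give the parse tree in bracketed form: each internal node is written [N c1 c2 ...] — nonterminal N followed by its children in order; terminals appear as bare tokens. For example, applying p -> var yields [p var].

[e [t [f [p ( [e [t [f [p var]]]] )]]] + [e [t [t [f [p var]]] @ [f [p var]]] ^ [e [t [f [p var]]]]]]

e
t + e
f + e
p + e
( e ) + e
( t ) + e
( f ) + e
( p ) + e
( var ) + e
( var ) + t ^ e
( var ) + t @ f ^ e
( var ) + f @ f ^ e
( var ) + p @ f ^ e
( var ) + var @ f ^ e
( var ) + var @ p ^ e
( var ) + var @ var ^ e
( var ) + var @ var ^ t
( var ) + var @ var ^ f
( var ) + var @ var ^ p
( var ) + var @ var ^ var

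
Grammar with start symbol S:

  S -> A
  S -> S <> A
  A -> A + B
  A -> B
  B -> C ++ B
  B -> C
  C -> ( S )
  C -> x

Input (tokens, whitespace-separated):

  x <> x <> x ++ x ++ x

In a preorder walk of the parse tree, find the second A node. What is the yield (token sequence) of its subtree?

[S [S [S [A [B [C x]]]] <> [A [B [C x]]]] <> [A [B [C x] ++ [B [C x] ++ [B [C x]]]]]]

x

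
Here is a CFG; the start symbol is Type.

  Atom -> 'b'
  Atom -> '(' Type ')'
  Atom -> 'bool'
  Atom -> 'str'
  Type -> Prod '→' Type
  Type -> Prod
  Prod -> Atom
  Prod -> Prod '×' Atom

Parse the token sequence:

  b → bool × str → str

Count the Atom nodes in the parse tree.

[Type [Prod [Atom b]] → [Type [Prod [Prod [Atom bool]] × [Atom str]] → [Type [Prod [Atom str]]]]]

4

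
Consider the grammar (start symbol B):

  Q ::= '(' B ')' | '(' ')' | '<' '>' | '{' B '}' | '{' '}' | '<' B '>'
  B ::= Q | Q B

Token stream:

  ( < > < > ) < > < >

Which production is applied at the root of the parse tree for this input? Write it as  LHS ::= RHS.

[B [Q ( [B [Q < >] [B [Q < >]]] )] [B [Q < >] [B [Q < >]]]]

B ::= Q B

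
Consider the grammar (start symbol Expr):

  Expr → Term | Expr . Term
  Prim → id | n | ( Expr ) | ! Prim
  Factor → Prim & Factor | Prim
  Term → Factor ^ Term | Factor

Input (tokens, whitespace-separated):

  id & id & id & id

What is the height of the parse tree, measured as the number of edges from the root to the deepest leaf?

[Expr [Term [Factor [Prim id] & [Factor [Prim id] & [Factor [Prim id] & [Factor [Prim id]]]]]]]

7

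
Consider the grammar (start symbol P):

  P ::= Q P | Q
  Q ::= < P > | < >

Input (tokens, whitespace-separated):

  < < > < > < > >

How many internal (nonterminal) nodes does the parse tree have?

[P [Q < [P [Q < >] [P [Q < >] [P [Q < >]]]] >]]

8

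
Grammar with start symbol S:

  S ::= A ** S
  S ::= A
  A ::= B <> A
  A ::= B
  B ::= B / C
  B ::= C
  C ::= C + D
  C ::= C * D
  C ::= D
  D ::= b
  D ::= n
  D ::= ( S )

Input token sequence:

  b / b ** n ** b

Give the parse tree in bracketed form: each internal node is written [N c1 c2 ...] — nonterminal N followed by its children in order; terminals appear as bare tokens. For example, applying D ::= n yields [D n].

[S [A [B [B [C [D b]]] / [C [D b]]]] ** [S [A [B [C [D n]]]] ** [S [A [B [C [D b]]]]]]]

S
A ** S
B ** S
B / C ** S
C / C ** S
D / C ** S
b / C ** S
b / D ** S
b / b ** S
b / b ** A ** S
b / b ** B ** S
b / b ** C ** S
b / b ** D ** S
b / b ** n ** S
b / b ** n ** A
b / b ** n ** B
b / b ** n ** C
b / b ** n ** D
b / b ** n ** b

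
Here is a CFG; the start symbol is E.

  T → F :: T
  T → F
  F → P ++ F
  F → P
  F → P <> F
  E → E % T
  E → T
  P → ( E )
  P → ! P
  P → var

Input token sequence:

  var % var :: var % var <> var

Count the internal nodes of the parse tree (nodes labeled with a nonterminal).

17

[E [E [E [T [F [P var]]]] % [T [F [P var]] :: [T [F [P var]]]]] % [T [F [P var] <> [F [P var]]]]]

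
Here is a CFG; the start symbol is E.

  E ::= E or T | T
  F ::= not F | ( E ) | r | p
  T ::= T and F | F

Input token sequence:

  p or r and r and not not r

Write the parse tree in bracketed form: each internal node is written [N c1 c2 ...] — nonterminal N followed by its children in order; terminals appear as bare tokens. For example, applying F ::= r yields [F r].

[E [E [T [F p]]] or [T [T [T [F r]] and [F r]] and [F not [F not [F r]]]]]

E
E or T
T or T
F or T
p or T
p or T and F
p or T and F and F
p or F and F and F
p or r and F and F
p or r and r and F
p or r and r and not F
p or r and r and not not F
p or r and r and not not r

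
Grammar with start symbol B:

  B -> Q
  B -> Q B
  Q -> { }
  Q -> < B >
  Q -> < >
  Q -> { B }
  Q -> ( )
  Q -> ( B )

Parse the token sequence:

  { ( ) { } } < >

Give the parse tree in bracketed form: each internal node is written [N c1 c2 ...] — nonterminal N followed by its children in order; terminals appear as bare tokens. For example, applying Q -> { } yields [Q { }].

[B [Q { [B [Q ( )] [B [Q { }]]] }] [B [Q < >]]]

B
Q B
{ B } B
{ Q B } B
{ ( ) B } B
{ ( ) Q } B
{ ( ) { } } B
{ ( ) { } } Q
{ ( ) { } } < >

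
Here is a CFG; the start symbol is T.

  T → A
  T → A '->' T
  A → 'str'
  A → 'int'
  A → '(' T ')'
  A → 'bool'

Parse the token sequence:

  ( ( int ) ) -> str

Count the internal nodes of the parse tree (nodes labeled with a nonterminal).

[T [A ( [T [A ( [T [A int]] )]] )] -> [T [A str]]]

8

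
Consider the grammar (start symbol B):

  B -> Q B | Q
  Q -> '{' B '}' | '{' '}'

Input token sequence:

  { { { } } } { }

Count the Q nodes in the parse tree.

[B [Q { [B [Q { [B [Q { }]] }]] }] [B [Q { }]]]

4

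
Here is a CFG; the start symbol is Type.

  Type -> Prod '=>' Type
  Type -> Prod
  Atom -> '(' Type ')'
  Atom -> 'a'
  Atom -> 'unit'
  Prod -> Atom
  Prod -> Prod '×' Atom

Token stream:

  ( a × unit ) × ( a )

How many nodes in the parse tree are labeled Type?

[Type [Prod [Prod [Atom ( [Type [Prod [Prod [Atom a]] × [Atom unit]]] )]] × [Atom ( [Type [Prod [Atom a]]] )]]]

3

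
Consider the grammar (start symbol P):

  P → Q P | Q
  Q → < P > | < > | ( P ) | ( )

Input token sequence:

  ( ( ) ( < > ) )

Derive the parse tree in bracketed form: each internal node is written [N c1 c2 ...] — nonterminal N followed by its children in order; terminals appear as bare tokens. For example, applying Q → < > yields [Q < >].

P
Q
( P )
( Q P )
( ( ) P )
( ( ) Q )
( ( ) ( P ) )
( ( ) ( Q ) )
( ( ) ( < > ) )

[P [Q ( [P [Q ( )] [P [Q ( [P [Q < >]] )]]] )]]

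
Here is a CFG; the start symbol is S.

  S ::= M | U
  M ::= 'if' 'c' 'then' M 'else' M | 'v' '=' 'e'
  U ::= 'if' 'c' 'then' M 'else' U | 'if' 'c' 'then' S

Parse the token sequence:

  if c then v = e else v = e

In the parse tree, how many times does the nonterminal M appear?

3

[S [M if c then [M v = e] else [M v = e]]]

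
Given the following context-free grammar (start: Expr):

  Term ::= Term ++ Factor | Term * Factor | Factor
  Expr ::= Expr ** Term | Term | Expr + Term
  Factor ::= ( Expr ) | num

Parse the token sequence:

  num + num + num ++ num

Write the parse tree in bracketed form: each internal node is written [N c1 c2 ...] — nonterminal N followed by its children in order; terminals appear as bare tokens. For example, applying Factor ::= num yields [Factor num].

[Expr [Expr [Expr [Term [Factor num]]] + [Term [Factor num]]] + [Term [Term [Factor num]] ++ [Factor num]]]

Expr
Expr + Term
Expr + Term + Term
Term + Term + Term
Factor + Term + Term
num + Term + Term
num + Factor + Term
num + num + Term
num + num + Term ++ Factor
num + num + Factor ++ Factor
num + num + num ++ Factor
num + num + num ++ num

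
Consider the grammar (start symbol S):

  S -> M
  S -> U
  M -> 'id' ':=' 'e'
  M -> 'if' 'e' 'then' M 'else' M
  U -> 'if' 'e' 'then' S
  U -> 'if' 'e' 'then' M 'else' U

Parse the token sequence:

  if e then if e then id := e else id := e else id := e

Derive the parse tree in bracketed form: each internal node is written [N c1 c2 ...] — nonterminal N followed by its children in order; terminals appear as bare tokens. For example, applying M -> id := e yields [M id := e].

S
M
if e then M else M
if e then if e then M else M else M
if e then if e then id := e else M else M
if e then if e then id := e else id := e else M
if e then if e then id := e else id := e else id := e

[S [M if e then [M if e then [M id := e] else [M id := e]] else [M id := e]]]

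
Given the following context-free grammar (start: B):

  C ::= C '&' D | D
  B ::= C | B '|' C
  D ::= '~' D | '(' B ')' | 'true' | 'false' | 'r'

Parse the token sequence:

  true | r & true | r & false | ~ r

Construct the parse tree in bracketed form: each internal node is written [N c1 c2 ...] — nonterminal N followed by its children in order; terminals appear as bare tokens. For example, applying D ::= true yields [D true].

B
B | C
B | C | C
B | C | C | C
C | C | C | C
D | C | C | C
true | C | C | C
true | C & D | C | C
true | D & D | C | C
true | r & D | C | C
true | r & true | C | C
true | r & true | C & D | C
true | r & true | D & D | C
true | r & true | r & D | C
true | r & true | r & false | C
true | r & true | r & false | D
true | r & true | r & false | ~ D
true | r & true | r & false | ~ r

[B [B [B [B [C [D true]]] | [C [C [D r]] & [D true]]] | [C [C [D r]] & [D false]]] | [C [D ~ [D r]]]]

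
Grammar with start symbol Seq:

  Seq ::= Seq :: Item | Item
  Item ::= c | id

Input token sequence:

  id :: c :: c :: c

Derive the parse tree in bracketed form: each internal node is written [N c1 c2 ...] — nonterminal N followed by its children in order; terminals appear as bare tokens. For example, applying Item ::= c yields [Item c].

Seq
Seq :: Item
Seq :: Item :: Item
Seq :: Item :: Item :: Item
Item :: Item :: Item :: Item
id :: Item :: Item :: Item
id :: c :: Item :: Item
id :: c :: c :: Item
id :: c :: c :: c

[Seq [Seq [Seq [Seq [Item id]] :: [Item c]] :: [Item c]] :: [Item c]]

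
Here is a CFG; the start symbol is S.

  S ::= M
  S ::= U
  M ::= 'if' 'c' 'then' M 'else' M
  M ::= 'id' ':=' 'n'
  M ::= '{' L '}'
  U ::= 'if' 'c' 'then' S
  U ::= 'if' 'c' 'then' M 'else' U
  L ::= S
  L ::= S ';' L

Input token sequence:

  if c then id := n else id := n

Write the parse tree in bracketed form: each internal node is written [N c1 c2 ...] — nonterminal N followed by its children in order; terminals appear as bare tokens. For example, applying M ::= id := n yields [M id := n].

[S [M if c then [M id := n] else [M id := n]]]

S
M
if c then M else M
if c then id := n else M
if c then id := n else id := n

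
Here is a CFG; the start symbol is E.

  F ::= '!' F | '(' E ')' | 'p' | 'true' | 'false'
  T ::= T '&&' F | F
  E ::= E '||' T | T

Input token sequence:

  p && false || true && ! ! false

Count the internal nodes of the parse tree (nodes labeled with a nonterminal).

12

[E [E [T [T [F p]] && [F false]]] || [T [T [F true]] && [F ! [F ! [F false]]]]]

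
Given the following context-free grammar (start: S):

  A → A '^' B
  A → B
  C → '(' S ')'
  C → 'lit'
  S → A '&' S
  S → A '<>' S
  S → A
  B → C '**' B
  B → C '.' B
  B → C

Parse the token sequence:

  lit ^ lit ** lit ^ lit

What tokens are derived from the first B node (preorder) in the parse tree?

lit

[S [A [A [A [B [C lit]]] ^ [B [C lit] ** [B [C lit]]]] ^ [B [C lit]]]]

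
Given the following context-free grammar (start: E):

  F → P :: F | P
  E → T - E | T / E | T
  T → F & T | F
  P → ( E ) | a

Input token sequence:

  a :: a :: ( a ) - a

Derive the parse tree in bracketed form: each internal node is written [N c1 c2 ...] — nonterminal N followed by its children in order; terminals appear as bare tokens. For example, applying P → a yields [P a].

[E [T [F [P a] :: [F [P a] :: [F [P ( [E [T [F [P a]]]] )]]]]] - [E [T [F [P a]]]]]

E
T - E
F - E
P :: F - E
a :: F - E
a :: P :: F - E
a :: a :: F - E
a :: a :: P - E
a :: a :: ( E ) - E
a :: a :: ( T ) - E
a :: a :: ( F ) - E
a :: a :: ( P ) - E
a :: a :: ( a ) - E
a :: a :: ( a ) - T
a :: a :: ( a ) - F
a :: a :: ( a ) - P
a :: a :: ( a ) - a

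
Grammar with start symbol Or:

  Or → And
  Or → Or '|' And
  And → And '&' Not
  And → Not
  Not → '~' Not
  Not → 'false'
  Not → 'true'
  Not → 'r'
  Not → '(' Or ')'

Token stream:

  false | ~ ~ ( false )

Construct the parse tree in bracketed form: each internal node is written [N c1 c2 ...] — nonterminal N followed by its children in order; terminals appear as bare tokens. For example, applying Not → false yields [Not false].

Or
Or | And
And | And
Not | And
false | And
false | Not
false | ~ Not
false | ~ ~ Not
false | ~ ~ ( Or )
false | ~ ~ ( And )
false | ~ ~ ( Not )
false | ~ ~ ( false )

[Or [Or [And [Not false]]] | [And [Not ~ [Not ~ [Not ( [Or [And [Not false]]] )]]]]]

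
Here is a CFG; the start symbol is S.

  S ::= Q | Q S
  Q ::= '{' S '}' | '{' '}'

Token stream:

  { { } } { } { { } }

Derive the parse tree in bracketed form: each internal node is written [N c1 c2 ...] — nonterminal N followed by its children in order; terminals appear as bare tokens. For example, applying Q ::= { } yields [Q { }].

S
Q S
{ S } S
{ Q } S
{ { } } S
{ { } } Q S
{ { } } { } S
{ { } } { } Q
{ { } } { } { S }
{ { } } { } { Q }
{ { } } { } { { } }

[S [Q { [S [Q { }]] }] [S [Q { }] [S [Q { [S [Q { }]] }]]]]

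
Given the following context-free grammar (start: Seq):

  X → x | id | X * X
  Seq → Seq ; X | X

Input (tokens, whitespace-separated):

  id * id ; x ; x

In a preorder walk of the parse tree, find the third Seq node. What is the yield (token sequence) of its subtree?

id * id

[Seq [Seq [Seq [X [X id] * [X id]]] ; [X x]] ; [X x]]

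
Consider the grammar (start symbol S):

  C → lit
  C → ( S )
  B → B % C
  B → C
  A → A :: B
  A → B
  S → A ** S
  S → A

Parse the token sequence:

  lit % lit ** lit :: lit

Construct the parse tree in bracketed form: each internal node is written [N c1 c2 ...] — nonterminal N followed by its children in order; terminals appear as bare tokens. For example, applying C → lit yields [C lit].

[S [A [B [B [C lit]] % [C lit]]] ** [S [A [A [B [C lit]]] :: [B [C lit]]]]]

S
A ** S
B ** S
B % C ** S
C % C ** S
lit % C ** S
lit % lit ** S
lit % lit ** A
lit % lit ** A :: B
lit % lit ** B :: B
lit % lit ** C :: B
lit % lit ** lit :: B
lit % lit ** lit :: C
lit % lit ** lit :: lit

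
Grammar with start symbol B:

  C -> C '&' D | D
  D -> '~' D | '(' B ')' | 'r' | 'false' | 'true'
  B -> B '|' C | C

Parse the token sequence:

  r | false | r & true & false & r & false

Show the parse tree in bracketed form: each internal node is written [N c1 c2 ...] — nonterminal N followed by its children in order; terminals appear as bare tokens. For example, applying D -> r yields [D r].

B
B | C
B | C | C
C | C | C
D | C | C
r | C | C
r | D | C
r | false | C
r | false | C & D
r | false | C & D & D
r | false | C & D & D & D
r | false | C & D & D & D & D
r | false | D & D & D & D & D
r | false | r & D & D & D & D
r | false | r & true & D & D & D
r | false | r & true & false & D & D
r | false | r & true & false & r & D
r | false | r & true & false & r & false

[B [B [B [C [D r]]] | [C [D false]]] | [C [C [C [C [C [D r]] & [D true]] & [D false]] & [D r]] & [D false]]]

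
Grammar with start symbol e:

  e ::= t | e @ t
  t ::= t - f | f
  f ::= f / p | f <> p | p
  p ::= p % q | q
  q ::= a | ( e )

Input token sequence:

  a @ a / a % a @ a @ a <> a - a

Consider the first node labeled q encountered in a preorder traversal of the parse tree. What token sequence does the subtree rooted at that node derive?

a

[e [e [e [e [t [f [p [q a]]]]] @ [t [f [f [p [q a]]] / [p [p [q a]] % [q a]]]]] @ [t [f [p [q a]]]]] @ [t [t [f [f [p [q a]]] <> [p [q a]]]] - [f [p [q a]]]]]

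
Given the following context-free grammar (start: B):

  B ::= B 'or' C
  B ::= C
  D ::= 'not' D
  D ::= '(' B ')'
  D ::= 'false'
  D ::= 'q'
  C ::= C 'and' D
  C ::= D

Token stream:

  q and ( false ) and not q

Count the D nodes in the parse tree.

[B [C [C [C [D q]] and [D ( [B [C [D false]]] )]] and [D not [D q]]]]

5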